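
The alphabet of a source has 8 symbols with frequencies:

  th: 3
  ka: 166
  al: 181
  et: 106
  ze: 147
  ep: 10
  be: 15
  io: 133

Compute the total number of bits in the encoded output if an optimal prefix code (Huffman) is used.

Build the Huffman tree bottom-up:
merge th(3) and ep(10): 13
merge 13 and be(15): 28
merge 28 and et(106): 134
merge io(133) and 134: 267
merge ze(147) and ka(166): 313
merge al(181) and 267: 448
merge 313 and 448: 761
Total encoded bits = sum of merged weights = 13 + 28 + 134 + 267 + 313 + 448 + 761 = 1964.

1964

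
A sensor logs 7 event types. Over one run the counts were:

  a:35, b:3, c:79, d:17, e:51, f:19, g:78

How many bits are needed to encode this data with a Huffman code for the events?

Greedily combine the two least-frequent nodes:
merge b(3) and d(17): 20
merge f(19) and 20: 39
merge a(35) and 39: 74
merge e(51) and 74: 125
merge g(78) and c(79): 157
merge 125 and 157: 282
The encoded length is the sum of every internal node's weight: 20 + 39 + 74 + 125 + 157 + 282 = 697 bits.

697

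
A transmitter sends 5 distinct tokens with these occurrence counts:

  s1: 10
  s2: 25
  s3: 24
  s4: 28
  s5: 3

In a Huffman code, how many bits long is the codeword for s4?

Build the tree from the bottom:
merge s5(3) and s1(10): 13
merge 13 and s3(24): 37
merge s2(25) and s4(28): 53
merge 37 and 53: 90
The subtree containing s4 is merged 2 times, so code length = 2.

2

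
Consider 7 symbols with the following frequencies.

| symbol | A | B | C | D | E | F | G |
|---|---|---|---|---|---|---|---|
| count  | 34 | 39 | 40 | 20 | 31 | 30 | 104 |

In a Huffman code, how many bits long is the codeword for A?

Huffman merges, smallest pair first:
D(20) + F(30) → 50
E(31) + A(34) → 65
B(39) + C(40) → 79
50 + 65 → 115
79 + G(104) → 183
115 + 183 → 298
A's leaf is at depth 3, giving a 3-bit codeword.

3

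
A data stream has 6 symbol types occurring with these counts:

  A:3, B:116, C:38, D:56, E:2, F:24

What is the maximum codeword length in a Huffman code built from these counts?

5

Merge the two lowest-weight nodes at each step:
E(2) + A(3) → 5
5 + F(24) → 29
29 + C(38) → 67
D(56) + 67 → 123
B(116) + 123 → 239
The rarest symbols sit at the bottom; the longest codeword is 5 bits.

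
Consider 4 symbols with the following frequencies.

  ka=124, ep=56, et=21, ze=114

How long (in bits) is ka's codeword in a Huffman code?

Repeatedly merge the two smallest:
et(21) + ep(56) → 77
77 + ze(114) → 191
ka(124) + 191 → 315
ka is a child of the root — depth 1, so its codeword is a single bit.

1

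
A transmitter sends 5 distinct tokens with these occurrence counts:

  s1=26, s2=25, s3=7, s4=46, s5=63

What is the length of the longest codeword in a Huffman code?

Merge the two lowest-weight nodes at each step:
merge s3(7) and s2(25): 32
merge s1(26) and 32: 58
merge s4(46) and 58: 104
merge s5(63) and 104: 167
The rarest symbols sit at the bottom; the longest codeword is 4 bits.

4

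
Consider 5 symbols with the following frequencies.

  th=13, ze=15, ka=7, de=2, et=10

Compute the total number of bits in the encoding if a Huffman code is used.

Greedily combine the two least-frequent nodes:
combine de(2), ka(7) → 9
combine 9, et(10) → 19
combine th(13), ze(15) → 28
combine 19, 28 → 47
Total encoded bits = sum of merged weights = 9 + 19 + 28 + 47 = 103.

103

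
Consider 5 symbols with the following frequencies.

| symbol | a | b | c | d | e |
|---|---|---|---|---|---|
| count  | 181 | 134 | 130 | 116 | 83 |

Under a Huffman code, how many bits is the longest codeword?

Merge the two lowest-weight nodes at each step:
merge e(83) and d(116): 199
merge c(130) and b(134): 264
merge a(181) and 199: 380
merge 264 and 380: 644
The rarest symbols sit at the bottom; the longest codeword is 3 bits.

3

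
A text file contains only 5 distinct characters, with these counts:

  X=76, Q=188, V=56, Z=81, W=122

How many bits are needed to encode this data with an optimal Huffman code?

1178

Greedily combine the two least-frequent nodes:
combine V(56), X(76) → 132
combine Z(81), W(122) → 203
combine 132, Q(188) → 320
combine 203, 320 → 523
The encoded length is the sum of every internal node's weight: 132 + 203 + 320 + 523 = 1178 bits.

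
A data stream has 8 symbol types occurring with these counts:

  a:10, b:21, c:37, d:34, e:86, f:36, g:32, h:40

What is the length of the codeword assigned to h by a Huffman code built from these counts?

Repeatedly merge the two smallest:
merge a(10) and b(21): 31
merge 31 and g(32): 63
merge d(34) and f(36): 70
merge c(37) and h(40): 77
merge 63 and 70: 133
merge 77 and e(86): 163
merge 133 and 163: 296
h sits 3 levels below the root, so its codeword is 3 bits.

3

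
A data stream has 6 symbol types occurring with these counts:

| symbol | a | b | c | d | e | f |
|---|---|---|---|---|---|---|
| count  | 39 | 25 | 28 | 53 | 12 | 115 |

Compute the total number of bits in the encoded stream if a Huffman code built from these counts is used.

Merge the two smallest weights repeatedly:
e(12) + b(25) → 37
c(28) + 37 → 65
a(39) + d(53) → 92
65 + 92 → 157
f(115) + 157 → 272
Each symbol's bit-cost is frequency × depth; summing gives 623 bits (equivalently 37 + 65 + 92 + 157 + 272).

623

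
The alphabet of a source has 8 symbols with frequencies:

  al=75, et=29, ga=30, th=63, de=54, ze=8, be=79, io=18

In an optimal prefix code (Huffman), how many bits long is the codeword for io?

5

Build the tree from the bottom:
merge ze(8) and io(18): 26
merge 26 and et(29): 55
merge ga(30) and de(54): 84
merge 55 and th(63): 118
merge al(75) and be(79): 154
merge 84 and 118: 202
merge 154 and 202: 356
io's leaf is at depth 5, giving a 5-bit codeword.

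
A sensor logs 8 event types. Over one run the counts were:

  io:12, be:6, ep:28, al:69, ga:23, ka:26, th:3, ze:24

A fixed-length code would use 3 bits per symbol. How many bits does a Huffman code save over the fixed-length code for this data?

67

Fixed-length: 3 bits × 191 symbols = 573 bits.
Huffman merges:
th(3) + be(6) → 9
9 + io(12) → 21
21 + ga(23) → 44
ze(24) + ka(26) → 50
ep(28) + 44 → 72
50 + al(69) → 119
72 + 119 → 191
Huffman total = 9 + 21 + 44 + 50 + 72 + 119 + 191 = 506 bits.
Saving = 573 − 506 = 67 bits.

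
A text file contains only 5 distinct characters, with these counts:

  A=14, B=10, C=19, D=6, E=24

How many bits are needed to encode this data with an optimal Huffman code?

Merge the two smallest weights repeatedly:
D(6) + B(10) → 16
A(14) + 16 → 30
C(19) + E(24) → 43
30 + 43 → 73
Total encoded bits = sum of merged weights = 16 + 30 + 43 + 73 = 162.

162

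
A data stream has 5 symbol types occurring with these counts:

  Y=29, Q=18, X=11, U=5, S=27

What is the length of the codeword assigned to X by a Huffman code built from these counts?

3

Build the tree from the bottom:
U(5) + X(11) → 16
16 + Q(18) → 34
S(27) + Y(29) → 56
34 + 56 → 90
X sits 3 levels below the root, so its codeword is 3 bits.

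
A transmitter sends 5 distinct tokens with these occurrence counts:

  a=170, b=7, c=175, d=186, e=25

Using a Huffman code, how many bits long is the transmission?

Greedily combine the two least-frequent nodes:
combine b(7), e(25) → 32
combine 32, a(170) → 202
combine c(175), d(186) → 361
combine 202, 361 → 563
Total encoded bits = sum of merged weights = 32 + 202 + 361 + 563 = 1158.

1158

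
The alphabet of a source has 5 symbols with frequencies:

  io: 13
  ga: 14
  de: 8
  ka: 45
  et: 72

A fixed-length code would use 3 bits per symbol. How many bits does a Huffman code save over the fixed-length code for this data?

168

Fixed-length: 3 bits × 152 symbols = 456 bits.
Huffman merges:
de(8) + io(13) → 21
ga(14) + 21 → 35
35 + ka(45) → 80
et(72) + 80 → 152
Huffman total = 21 + 35 + 80 + 152 = 288 bits.
Saving = 456 − 288 = 168 bits.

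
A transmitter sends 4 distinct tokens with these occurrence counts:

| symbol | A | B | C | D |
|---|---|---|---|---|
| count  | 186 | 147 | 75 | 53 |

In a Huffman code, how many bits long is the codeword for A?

1

Huffman merges, smallest pair first:
D(53) + C(75) → 128
128 + B(147) → 275
A(186) + 275 → 461
A is merged only at the final step, so code length = 1.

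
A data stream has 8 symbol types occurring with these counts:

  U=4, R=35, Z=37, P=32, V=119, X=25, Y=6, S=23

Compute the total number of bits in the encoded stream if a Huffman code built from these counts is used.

705

Merge the two smallest weights repeatedly:
merge U(4) and Y(6): 10
merge 10 and S(23): 33
merge X(25) and P(32): 57
merge 33 and R(35): 68
merge Z(37) and 57: 94
merge 68 and 94: 162
merge V(119) and 162: 281
Total encoded bits = sum of merged weights = 10 + 33 + 57 + 68 + 94 + 162 + 281 = 705.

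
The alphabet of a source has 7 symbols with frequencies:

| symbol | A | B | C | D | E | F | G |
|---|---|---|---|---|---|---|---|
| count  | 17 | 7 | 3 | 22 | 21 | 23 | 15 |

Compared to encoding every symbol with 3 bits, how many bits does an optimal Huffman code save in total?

35

Fixed-length: 3 bits × 108 symbols = 324 bits.
Huffman merges:
merge C(3) and B(7): 10
merge 10 and G(15): 25
merge A(17) and E(21): 38
merge D(22) and F(23): 45
merge 25 and 38: 63
merge 45 and 63: 108
Huffman total = 10 + 25 + 38 + 45 + 63 + 108 = 289 bits.
Saving = 324 − 289 = 35 bits.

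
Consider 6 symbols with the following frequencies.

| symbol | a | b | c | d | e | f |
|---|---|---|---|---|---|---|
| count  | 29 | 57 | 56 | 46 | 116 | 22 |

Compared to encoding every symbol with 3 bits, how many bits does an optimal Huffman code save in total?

Fixed-length: 3 bits × 326 symbols = 978 bits.
Huffman merges:
combine f(22), a(29) → 51
combine d(46), 51 → 97
combine c(56), b(57) → 113
combine 97, 113 → 210
combine e(116), 210 → 326
Huffman total = 51 + 97 + 113 + 210 + 326 = 797 bits.
Saving = 978 − 797 = 181 bits.

181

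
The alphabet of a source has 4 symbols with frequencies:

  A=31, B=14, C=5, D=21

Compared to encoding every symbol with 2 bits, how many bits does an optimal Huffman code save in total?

12

Fixed-length: 2 bits × 71 symbols = 142 bits.
Huffman merges:
C(5) + B(14) → 19
19 + D(21) → 40
A(31) + 40 → 71
Huffman total = 19 + 40 + 71 = 130 bits.
Saving = 142 − 130 = 12 bits.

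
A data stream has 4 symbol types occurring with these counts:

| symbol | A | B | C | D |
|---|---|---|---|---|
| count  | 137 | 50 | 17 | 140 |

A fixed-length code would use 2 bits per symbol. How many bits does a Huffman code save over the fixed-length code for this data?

73

Fixed-length: 2 bits × 344 symbols = 688 bits.
Huffman merges:
merge C(17) and B(50): 67
merge 67 and A(137): 204
merge D(140) and 204: 344
Huffman total = 67 + 204 + 344 = 615 bits.
Saving = 688 − 615 = 73 bits.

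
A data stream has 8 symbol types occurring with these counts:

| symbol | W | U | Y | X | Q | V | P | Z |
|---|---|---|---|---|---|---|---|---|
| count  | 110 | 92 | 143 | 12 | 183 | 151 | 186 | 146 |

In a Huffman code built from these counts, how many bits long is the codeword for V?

Huffman merges, smallest pair first:
combine X(12), U(92) → 104
combine 104, W(110) → 214
combine Y(143), Z(146) → 289
combine V(151), Q(183) → 334
combine P(186), 214 → 400
combine 289, 334 → 623
combine 400, 623 → 1023
The subtree containing V is merged 3 times, so code length = 3.

3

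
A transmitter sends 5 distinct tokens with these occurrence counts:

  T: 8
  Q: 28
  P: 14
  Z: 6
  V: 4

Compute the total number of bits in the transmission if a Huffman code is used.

120

Merge the two smallest weights repeatedly:
merge V(4) and Z(6): 10
merge T(8) and 10: 18
merge P(14) and 18: 32
merge Q(28) and 32: 60
The encoded length is the sum of every internal node's weight: 10 + 18 + 32 + 60 = 120 bits.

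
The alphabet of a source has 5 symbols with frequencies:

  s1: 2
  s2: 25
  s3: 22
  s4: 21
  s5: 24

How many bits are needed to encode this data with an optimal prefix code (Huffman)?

Greedily combine the two least-frequent nodes:
merge s1(2) and s4(21): 23
merge s3(22) and 23: 45
merge s5(24) and s2(25): 49
merge 45 and 49: 94
Each symbol's bit-cost is frequency × depth; summing gives 211 bits (equivalently 23 + 45 + 49 + 94).

211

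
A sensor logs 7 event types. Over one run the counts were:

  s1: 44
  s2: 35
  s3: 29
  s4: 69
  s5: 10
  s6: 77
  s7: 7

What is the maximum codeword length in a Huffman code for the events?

4

Merge the two lowest-weight nodes at each step:
s7(7) + s5(10) → 17
17 + s3(29) → 46
s2(35) + s1(44) → 79
46 + s4(69) → 115
s6(77) + 79 → 156
115 + 156 → 271
The first pair merged (s7, s5) ends up deepest, at depth 4.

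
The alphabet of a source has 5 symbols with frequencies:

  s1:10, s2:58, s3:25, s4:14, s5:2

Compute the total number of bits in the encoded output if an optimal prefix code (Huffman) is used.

198

Build the Huffman tree bottom-up:
merge s5(2) and s1(10): 12
merge 12 and s4(14): 26
merge s3(25) and 26: 51
merge 51 and s2(58): 109
Each symbol's bit-cost is frequency × depth; summing gives 198 bits (equivalently 12 + 26 + 51 + 109).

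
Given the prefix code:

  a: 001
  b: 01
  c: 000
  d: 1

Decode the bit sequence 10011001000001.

Read left to right; each codeword is recognised as soon as it completes (prefix code):
  1→d | 001→a | 1→d | 001→a | 000→c | 001→a
Decoded message: dadaca

dadaca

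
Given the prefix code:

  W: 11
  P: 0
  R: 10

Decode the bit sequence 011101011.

PWRRW

Read left to right; each codeword is recognised as soon as it completes (prefix code):
  0→P | 11→W | 10→R | 10→R | 11→W
Decoded message: PWRRW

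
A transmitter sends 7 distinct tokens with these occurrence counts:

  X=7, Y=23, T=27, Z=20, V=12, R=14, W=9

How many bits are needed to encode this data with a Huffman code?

Build the Huffman tree bottom-up:
combine X(7), W(9) → 16
combine V(12), R(14) → 26
combine 16, Z(20) → 36
combine Y(23), 26 → 49
combine T(27), 36 → 63
combine 49, 63 → 112
Total encoded bits = sum of merged weights = 16 + 26 + 36 + 49 + 63 + 112 = 302.

302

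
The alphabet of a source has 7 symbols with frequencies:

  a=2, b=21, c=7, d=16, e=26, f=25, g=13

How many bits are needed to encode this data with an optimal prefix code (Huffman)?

288

Build the Huffman tree bottom-up:
a(2) + c(7) → 9
9 + g(13) → 22
d(16) + b(21) → 37
22 + f(25) → 47
e(26) + 37 → 63
47 + 63 → 110
Each symbol's bit-cost is frequency × depth; summing gives 288 bits (equivalently 9 + 22 + 37 + 47 + 63 + 110).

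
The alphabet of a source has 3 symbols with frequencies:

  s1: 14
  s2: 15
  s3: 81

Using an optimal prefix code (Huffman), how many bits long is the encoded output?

139

Merge the two smallest weights repeatedly:
merge s1(14) and s2(15): 29
merge 29 and s3(81): 110
Each symbol's bit-cost is frequency × depth; summing gives 139 bits (equivalently 29 + 110).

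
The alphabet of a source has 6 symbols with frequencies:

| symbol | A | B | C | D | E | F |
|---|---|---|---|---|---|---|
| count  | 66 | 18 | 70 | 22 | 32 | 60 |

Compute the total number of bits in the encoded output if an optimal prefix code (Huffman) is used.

Greedily combine the two least-frequent nodes:
merge B(18) and D(22): 40
merge E(32) and 40: 72
merge F(60) and A(66): 126
merge C(70) and 72: 142
merge 126 and 142: 268
The encoded length is the sum of every internal node's weight: 40 + 72 + 126 + 142 + 268 = 648 bits.

648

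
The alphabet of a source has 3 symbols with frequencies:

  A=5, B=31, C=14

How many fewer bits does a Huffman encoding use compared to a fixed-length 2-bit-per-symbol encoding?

31

Fixed-length: 2 bits × 50 symbols = 100 bits.
Huffman merges:
combine A(5), C(14) → 19
combine 19, B(31) → 50
Huffman total = 19 + 50 = 69 bits.
Saving = 100 − 69 = 31 bits.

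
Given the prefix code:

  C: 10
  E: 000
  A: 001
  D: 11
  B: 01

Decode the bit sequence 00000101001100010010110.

EABACAABC

Read left to right; each codeword is recognised as soon as it completes (prefix code):
  000→E | 001→A | 01→B | 001→A | 10→C | 001→A | 001→A | 01→B | 10→C
Decoded message: EABACAABC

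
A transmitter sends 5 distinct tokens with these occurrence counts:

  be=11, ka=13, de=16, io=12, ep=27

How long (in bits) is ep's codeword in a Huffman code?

2

Repeatedly merge the two smallest:
be(11) + io(12) → 23
ka(13) + de(16) → 29
23 + ep(27) → 50
29 + 50 → 79
The subtree containing ep is merged 2 times, so code length = 2.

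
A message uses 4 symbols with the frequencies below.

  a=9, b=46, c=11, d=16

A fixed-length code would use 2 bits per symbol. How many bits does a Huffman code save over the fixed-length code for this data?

Fixed-length: 2 bits × 82 symbols = 164 bits.
Huffman merges:
combine a(9), c(11) → 20
combine d(16), 20 → 36
combine 36, b(46) → 82
Huffman total = 20 + 36 + 82 = 138 bits.
Saving = 164 − 138 = 26 bits.

26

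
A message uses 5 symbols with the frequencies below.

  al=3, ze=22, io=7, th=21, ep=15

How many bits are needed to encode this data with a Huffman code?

Build the Huffman tree bottom-up:
merge al(3) and io(7): 10
merge 10 and ep(15): 25
merge th(21) and ze(22): 43
merge 25 and 43: 68
The encoded length is the sum of every internal node's weight: 10 + 25 + 43 + 68 = 146 bits.

146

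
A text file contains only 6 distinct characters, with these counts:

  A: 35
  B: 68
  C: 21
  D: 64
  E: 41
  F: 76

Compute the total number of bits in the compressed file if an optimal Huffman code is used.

763

Build the Huffman tree bottom-up:
C(21) + A(35) → 56
E(41) + 56 → 97
D(64) + B(68) → 132
F(76) + 97 → 173
132 + 173 → 305
The encoded length is the sum of every internal node's weight: 56 + 97 + 132 + 173 + 305 = 763 bits.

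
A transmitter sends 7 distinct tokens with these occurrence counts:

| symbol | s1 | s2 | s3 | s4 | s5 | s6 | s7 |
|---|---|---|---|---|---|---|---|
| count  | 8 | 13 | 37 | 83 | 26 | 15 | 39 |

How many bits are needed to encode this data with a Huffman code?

Build the Huffman tree bottom-up:
s1(8) + s2(13) → 21
s6(15) + 21 → 36
s5(26) + 36 → 62
s3(37) + s7(39) → 76
62 + 76 → 138
s4(83) + 138 → 221
The encoded length is the sum of every internal node's weight: 21 + 36 + 62 + 76 + 138 + 221 = 554 bits.

554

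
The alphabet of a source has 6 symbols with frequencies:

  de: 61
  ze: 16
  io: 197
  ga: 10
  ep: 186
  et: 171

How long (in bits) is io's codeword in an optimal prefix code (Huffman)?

2

Huffman merges, smallest pair first:
merge ga(10) and ze(16): 26
merge 26 and de(61): 87
merge 87 and et(171): 258
merge ep(186) and io(197): 383
merge 258 and 383: 641
io's leaf is at depth 2, giving a 2-bit codeword.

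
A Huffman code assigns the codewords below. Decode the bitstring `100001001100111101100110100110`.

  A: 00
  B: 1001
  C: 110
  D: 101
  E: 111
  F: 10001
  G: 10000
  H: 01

Read left to right; each codeword is recognised as soon as it completes (prefix code):
  10000→G | 1001→B | 1001→B | 111→E | 01→H | 1001→B | 101→D | 00→A | 110→C
Decoded message: GBBEHBDAC

GBBEHBDAC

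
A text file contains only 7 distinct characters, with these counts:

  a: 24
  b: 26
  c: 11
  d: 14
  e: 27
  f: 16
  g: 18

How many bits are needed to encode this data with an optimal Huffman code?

380

Greedily combine the two least-frequent nodes:
c(11) + d(14) → 25
f(16) + g(18) → 34
a(24) + 25 → 49
b(26) + e(27) → 53
34 + 49 → 83
53 + 83 → 136
Total encoded bits = sum of merged weights = 25 + 34 + 49 + 53 + 83 + 136 = 380.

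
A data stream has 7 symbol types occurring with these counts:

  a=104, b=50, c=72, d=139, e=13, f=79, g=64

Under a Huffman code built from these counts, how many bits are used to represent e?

Repeatedly merge the two smallest:
merge e(13) and b(50): 63
merge 63 and g(64): 127
merge c(72) and f(79): 151
merge a(104) and 127: 231
merge d(139) and 151: 290
merge 231 and 290: 521
The subtree containing e is merged 4 times, so code length = 4.

4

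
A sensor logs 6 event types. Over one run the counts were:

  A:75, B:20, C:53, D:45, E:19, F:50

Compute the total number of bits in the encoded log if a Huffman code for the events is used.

647

Greedily combine the two least-frequent nodes:
combine E(19), B(20) → 39
combine 39, D(45) → 84
combine F(50), C(53) → 103
combine A(75), 84 → 159
combine 103, 159 → 262
The encoded length is the sum of every internal node's weight: 39 + 84 + 103 + 159 + 262 = 647 bits.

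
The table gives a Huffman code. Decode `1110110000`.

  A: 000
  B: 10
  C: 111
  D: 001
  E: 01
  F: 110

CEBA

Read left to right; each codeword is recognised as soon as it completes (prefix code):
  111→C | 01→E | 10→B | 000→A
Decoded message: CEBA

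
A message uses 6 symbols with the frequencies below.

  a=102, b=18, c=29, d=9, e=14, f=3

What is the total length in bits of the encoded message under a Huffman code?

330

Greedily combine the two least-frequent nodes:
combine f(3), d(9) → 12
combine 12, e(14) → 26
combine b(18), 26 → 44
combine c(29), 44 → 73
combine 73, a(102) → 175
Total encoded bits = sum of merged weights = 12 + 26 + 44 + 73 + 175 = 330.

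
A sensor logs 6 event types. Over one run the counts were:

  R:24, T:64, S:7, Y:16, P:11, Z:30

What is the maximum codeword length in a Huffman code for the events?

Merge the two lowest-weight nodes at each step:
combine S(7), P(11) → 18
combine Y(16), 18 → 34
combine R(24), Z(30) → 54
combine 34, 54 → 88
combine T(64), 88 → 152
Maximum depth reached is 4.

4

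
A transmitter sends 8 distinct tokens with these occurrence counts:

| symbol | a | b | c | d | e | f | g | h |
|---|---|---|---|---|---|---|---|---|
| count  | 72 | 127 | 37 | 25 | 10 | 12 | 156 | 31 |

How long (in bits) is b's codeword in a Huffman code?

Huffman merges, smallest pair first:
merge e(10) and f(12): 22
merge 22 and d(25): 47
merge h(31) and c(37): 68
merge 47 and 68: 115
merge a(72) and 115: 187
merge b(127) and g(156): 283
merge 187 and 283: 470
b sits 2 levels below the root, so its codeword is 2 bits.

2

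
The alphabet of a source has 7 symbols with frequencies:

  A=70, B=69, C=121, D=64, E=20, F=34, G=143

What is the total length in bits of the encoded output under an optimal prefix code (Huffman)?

Build the Huffman tree bottom-up:
combine E(20), F(34) → 54
combine 54, D(64) → 118
combine B(69), A(70) → 139
combine 118, C(121) → 239
combine 139, G(143) → 282
combine 239, 282 → 521
Each symbol's bit-cost is frequency × depth; summing gives 1353 bits (equivalently 54 + 118 + 139 + 239 + 282 + 521).

1353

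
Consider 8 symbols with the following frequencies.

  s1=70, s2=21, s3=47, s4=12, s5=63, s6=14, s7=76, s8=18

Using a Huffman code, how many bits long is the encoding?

Merge the two smallest weights repeatedly:
merge s4(12) and s6(14): 26
merge s8(18) and s2(21): 39
merge 26 and 39: 65
merge s3(47) and s5(63): 110
merge 65 and s1(70): 135
merge s7(76) and 110: 186
merge 135 and 186: 321
Total encoded bits = sum of merged weights = 26 + 39 + 65 + 110 + 135 + 186 + 321 = 882.

882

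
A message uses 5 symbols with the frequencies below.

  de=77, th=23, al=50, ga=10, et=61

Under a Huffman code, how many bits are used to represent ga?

Build the tree from the bottom:
ga(10) + th(23) → 33
33 + al(50) → 83
et(61) + de(77) → 138
83 + 138 → 221
ga sits 3 levels below the root, so its codeword is 3 bits.

3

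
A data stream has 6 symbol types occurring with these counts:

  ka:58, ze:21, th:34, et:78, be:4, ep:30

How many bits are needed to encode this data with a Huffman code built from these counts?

530

Build the Huffman tree bottom-up:
merge be(4) and ze(21): 25
merge 25 and ep(30): 55
merge th(34) and 55: 89
merge ka(58) and et(78): 136
merge 89 and 136: 225
The encoded length is the sum of every internal node's weight: 25 + 55 + 89 + 136 + 225 = 530 bits.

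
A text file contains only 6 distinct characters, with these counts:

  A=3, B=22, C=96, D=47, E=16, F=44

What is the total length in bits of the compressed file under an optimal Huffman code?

505

Greedily combine the two least-frequent nodes:
A(3) + E(16) → 19
19 + B(22) → 41
41 + F(44) → 85
D(47) + 85 → 132
C(96) + 132 → 228
Total encoded bits = sum of merged weights = 19 + 41 + 85 + 132 + 228 = 505.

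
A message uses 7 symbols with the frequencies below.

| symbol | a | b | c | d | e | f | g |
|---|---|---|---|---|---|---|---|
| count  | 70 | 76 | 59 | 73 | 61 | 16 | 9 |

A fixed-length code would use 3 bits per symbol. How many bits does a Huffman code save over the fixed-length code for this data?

124

Fixed-length: 3 bits × 364 symbols = 1092 bits.
Huffman merges:
g(9) + f(16) → 25
25 + c(59) → 84
e(61) + a(70) → 131
d(73) + b(76) → 149
84 + 131 → 215
149 + 215 → 364
Huffman total = 25 + 84 + 131 + 149 + 215 + 364 = 968 bits.
Saving = 1092 − 968 = 124 bits.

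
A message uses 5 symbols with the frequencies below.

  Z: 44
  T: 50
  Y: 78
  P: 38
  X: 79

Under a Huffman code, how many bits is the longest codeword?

Merge the two lowest-weight nodes at each step:
combine P(38), Z(44) → 82
combine T(50), Y(78) → 128
combine X(79), 82 → 161
combine 128, 161 → 289
Maximum depth reached is 3.

3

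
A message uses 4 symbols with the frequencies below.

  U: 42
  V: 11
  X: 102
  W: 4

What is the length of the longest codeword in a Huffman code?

3

Merge the two lowest-weight nodes at each step:
merge W(4) and V(11): 15
merge 15 and U(42): 57
merge 57 and X(102): 159
Maximum depth reached is 3.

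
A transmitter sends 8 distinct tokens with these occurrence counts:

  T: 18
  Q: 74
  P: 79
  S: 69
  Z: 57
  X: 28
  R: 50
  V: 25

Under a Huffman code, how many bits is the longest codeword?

5

Merge the two lowest-weight nodes at each step:
T(18) + V(25) → 43
X(28) + 43 → 71
R(50) + Z(57) → 107
S(69) + 71 → 140
Q(74) + P(79) → 153
107 + 140 → 247
153 + 247 → 400
Maximum depth reached is 5.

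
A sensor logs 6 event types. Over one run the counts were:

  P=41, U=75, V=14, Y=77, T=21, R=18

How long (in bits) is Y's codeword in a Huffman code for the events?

Huffman merges, smallest pair first:
V(14) + R(18) → 32
T(21) + 32 → 53
P(41) + 53 → 94
U(75) + Y(77) → 152
94 + 152 → 246
Y sits 2 levels below the root, so its codeword is 2 bits.

2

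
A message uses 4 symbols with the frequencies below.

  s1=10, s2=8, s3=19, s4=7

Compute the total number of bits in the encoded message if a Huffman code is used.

84

Build the Huffman tree bottom-up:
merge s4(7) and s2(8): 15
merge s1(10) and 15: 25
merge s3(19) and 25: 44
Each symbol's bit-cost is frequency × depth; summing gives 84 bits (equivalently 15 + 25 + 44).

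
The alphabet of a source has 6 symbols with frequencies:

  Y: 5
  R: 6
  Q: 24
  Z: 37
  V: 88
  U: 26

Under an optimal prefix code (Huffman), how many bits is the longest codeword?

5

Merge the two lowest-weight nodes at each step:
merge Y(5) and R(6): 11
merge 11 and Q(24): 35
merge U(26) and 35: 61
merge Z(37) and 61: 98
merge V(88) and 98: 186
Maximum depth reached is 5.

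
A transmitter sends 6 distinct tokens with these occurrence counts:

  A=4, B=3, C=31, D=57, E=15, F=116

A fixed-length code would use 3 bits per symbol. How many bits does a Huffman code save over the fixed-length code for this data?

260

Fixed-length: 3 bits × 226 symbols = 678 bits.
Huffman merges:
combine B(3), A(4) → 7
combine 7, E(15) → 22
combine 22, C(31) → 53
combine 53, D(57) → 110
combine 110, F(116) → 226
Huffman total = 7 + 22 + 53 + 110 + 226 = 418 bits.
Saving = 678 − 418 = 260 bits.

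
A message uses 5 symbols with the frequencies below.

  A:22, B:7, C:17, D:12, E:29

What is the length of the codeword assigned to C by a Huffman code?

2

Huffman merges, smallest pair first:
merge B(7) and D(12): 19
merge C(17) and 19: 36
merge A(22) and E(29): 51
merge 36 and 51: 87
C's leaf is at depth 2, giving a 2-bit codeword.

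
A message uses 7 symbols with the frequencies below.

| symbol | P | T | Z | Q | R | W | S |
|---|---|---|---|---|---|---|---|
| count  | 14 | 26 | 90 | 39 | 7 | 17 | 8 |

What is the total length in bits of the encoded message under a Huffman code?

467

Build the Huffman tree bottom-up:
merge R(7) and S(8): 15
merge P(14) and 15: 29
merge W(17) and T(26): 43
merge 29 and Q(39): 68
merge 43 and 68: 111
merge Z(90) and 111: 201
The encoded length is the sum of every internal node's weight: 15 + 29 + 43 + 68 + 111 + 201 = 467 bits.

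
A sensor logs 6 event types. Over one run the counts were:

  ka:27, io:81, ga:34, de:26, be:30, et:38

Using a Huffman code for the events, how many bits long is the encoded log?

Build the Huffman tree bottom-up:
de(26) + ka(27) → 53
be(30) + ga(34) → 64
et(38) + 53 → 91
64 + io(81) → 145
91 + 145 → 236
The encoded length is the sum of every internal node's weight: 53 + 64 + 91 + 145 + 236 = 589 bits.

589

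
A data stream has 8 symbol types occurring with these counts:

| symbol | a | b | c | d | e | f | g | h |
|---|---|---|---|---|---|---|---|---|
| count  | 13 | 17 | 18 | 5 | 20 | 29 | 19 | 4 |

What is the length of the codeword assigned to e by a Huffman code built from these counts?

Repeatedly merge the two smallest:
merge h(4) and d(5): 9
merge 9 and a(13): 22
merge b(17) and c(18): 35
merge g(19) and e(20): 39
merge 22 and f(29): 51
merge 35 and 39: 74
merge 51 and 74: 125
The subtree containing e is merged 3 times, so code length = 3.

3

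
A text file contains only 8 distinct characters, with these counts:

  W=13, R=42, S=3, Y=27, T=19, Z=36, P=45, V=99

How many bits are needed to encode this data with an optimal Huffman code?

Build the Huffman tree bottom-up:
merge S(3) and W(13): 16
merge 16 and T(19): 35
merge Y(27) and 35: 62
merge Z(36) and R(42): 78
merge P(45) and 62: 107
merge 78 and V(99): 177
merge 107 and 177: 284
Each symbol's bit-cost is frequency × depth; summing gives 759 bits (equivalently 16 + 35 + 62 + 78 + 107 + 177 + 284).

759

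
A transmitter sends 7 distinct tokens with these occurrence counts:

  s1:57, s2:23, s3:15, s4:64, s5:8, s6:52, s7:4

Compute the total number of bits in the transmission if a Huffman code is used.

Merge the two smallest weights repeatedly:
merge s7(4) and s5(8): 12
merge 12 and s3(15): 27
merge s2(23) and 27: 50
merge 50 and s6(52): 102
merge s1(57) and s4(64): 121
merge 102 and 121: 223
The encoded length is the sum of every internal node's weight: 12 + 27 + 50 + 102 + 121 + 223 = 535 bits.

535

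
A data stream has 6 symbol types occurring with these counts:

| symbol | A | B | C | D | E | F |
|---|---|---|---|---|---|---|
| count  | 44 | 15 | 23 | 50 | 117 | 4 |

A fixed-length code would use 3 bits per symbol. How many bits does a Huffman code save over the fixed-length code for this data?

Fixed-length: 3 bits × 253 symbols = 759 bits.
Huffman merges:
combine F(4), B(15) → 19
combine 19, C(23) → 42
combine 42, A(44) → 86
combine D(50), 86 → 136
combine E(117), 136 → 253
Huffman total = 19 + 42 + 86 + 136 + 253 = 536 bits.
Saving = 759 − 536 = 223 bits.

223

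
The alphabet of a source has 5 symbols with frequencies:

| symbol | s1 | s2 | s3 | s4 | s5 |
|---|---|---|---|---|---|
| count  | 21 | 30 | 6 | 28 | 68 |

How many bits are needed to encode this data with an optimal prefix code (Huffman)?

Merge the two smallest weights repeatedly:
merge s3(6) and s1(21): 27
merge 27 and s4(28): 55
merge s2(30) and 55: 85
merge s5(68) and 85: 153
Each symbol's bit-cost is frequency × depth; summing gives 320 bits (equivalently 27 + 55 + 85 + 153).

320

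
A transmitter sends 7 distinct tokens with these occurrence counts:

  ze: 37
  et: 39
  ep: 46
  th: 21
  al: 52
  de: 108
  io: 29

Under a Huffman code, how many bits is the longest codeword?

Merge the two lowest-weight nodes at each step:
combine th(21), io(29) → 50
combine ze(37), et(39) → 76
combine ep(46), 50 → 96
combine al(52), 76 → 128
combine 96, de(108) → 204
combine 128, 204 → 332
The first pair merged (th, io) ends up deepest, at depth 4.

4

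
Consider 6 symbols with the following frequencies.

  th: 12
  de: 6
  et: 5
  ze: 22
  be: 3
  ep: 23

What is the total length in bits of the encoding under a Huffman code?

Greedily combine the two least-frequent nodes:
combine be(3), et(5) → 8
combine de(6), 8 → 14
combine th(12), 14 → 26
combine ze(22), ep(23) → 45
combine 26, 45 → 71
The encoded length is the sum of every internal node's weight: 8 + 14 + 26 + 45 + 71 = 164 bits.

164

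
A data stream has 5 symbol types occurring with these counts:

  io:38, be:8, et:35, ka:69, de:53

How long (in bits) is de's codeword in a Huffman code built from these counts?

Huffman merges, smallest pair first:
merge be(8) and et(35): 43
merge io(38) and 43: 81
merge de(53) and ka(69): 122
merge 81 and 122: 203
The subtree containing de is merged 2 times, so code length = 2.

2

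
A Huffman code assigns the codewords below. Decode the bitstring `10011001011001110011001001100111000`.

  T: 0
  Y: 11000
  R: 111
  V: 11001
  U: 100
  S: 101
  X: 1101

Read left to right; each codeword is recognised as soon as it completes (prefix code):
  100→U | 11001→V | 0→T | 11001→V | 11001→V | 100→U | 100→U | 11001→V | 11000→Y
Decoded message: UVTVVUUVY

UVTVVUUVY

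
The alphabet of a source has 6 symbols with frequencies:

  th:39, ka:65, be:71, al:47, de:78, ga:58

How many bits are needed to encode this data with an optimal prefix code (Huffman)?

925

Greedily combine the two least-frequent nodes:
combine th(39), al(47) → 86
combine ga(58), ka(65) → 123
combine be(71), de(78) → 149
combine 86, 123 → 209
combine 149, 209 → 358
Total encoded bits = sum of merged weights = 86 + 123 + 149 + 209 + 358 = 925.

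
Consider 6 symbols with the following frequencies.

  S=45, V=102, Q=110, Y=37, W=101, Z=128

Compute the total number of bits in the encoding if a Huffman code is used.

Greedily combine the two least-frequent nodes:
Y(37) + S(45) → 82
82 + W(101) → 183
V(102) + Q(110) → 212
Z(128) + 183 → 311
212 + 311 → 523
The encoded length is the sum of every internal node's weight: 82 + 183 + 212 + 311 + 523 = 1311 bits.

1311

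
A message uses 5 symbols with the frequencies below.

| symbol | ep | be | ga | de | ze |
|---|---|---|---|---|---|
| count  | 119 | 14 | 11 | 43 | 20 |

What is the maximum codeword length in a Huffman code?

Merge the two lowest-weight nodes at each step:
ga(11) + be(14) → 25
ze(20) + 25 → 45
de(43) + 45 → 88
88 + ep(119) → 207
The first pair merged (ga, be) ends up deepest, at depth 4.

4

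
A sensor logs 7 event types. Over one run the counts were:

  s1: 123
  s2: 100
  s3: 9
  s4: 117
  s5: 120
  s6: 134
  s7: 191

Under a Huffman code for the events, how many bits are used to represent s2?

Build the tree from the bottom:
s3(9) + s2(100) → 109
109 + s4(117) → 226
s5(120) + s1(123) → 243
s6(134) + s7(191) → 325
226 + 243 → 469
325 + 469 → 794
s2 sits 4 levels below the root, so its codeword is 4 bits.

4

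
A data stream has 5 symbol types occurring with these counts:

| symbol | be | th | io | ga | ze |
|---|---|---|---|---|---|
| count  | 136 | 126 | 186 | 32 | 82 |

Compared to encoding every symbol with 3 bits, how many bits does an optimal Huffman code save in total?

448

Fixed-length: 3 bits × 562 symbols = 1686 bits.
Huffman merges:
combine ga(32), ze(82) → 114
combine 114, th(126) → 240
combine be(136), io(186) → 322
combine 240, 322 → 562
Huffman total = 114 + 240 + 322 + 562 = 1238 bits.
Saving = 1686 − 1238 = 448 bits.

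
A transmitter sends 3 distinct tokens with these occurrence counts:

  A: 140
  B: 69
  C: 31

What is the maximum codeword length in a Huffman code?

Merge the two lowest-weight nodes at each step:
C(31) + B(69) → 100
100 + A(140) → 240
Maximum depth reached is 2.

2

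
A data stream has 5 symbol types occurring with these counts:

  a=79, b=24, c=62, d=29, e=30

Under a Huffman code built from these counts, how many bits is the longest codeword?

3

Merge the two lowest-weight nodes at each step:
combine b(24), d(29) → 53
combine e(30), 53 → 83
combine c(62), a(79) → 141
combine 83, 141 → 224
Maximum depth reached is 3.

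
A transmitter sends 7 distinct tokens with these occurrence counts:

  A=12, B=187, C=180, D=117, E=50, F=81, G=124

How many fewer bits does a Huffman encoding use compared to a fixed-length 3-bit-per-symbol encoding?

Fixed-length: 3 bits × 751 symbols = 2253 bits.
Huffman merges:
combine A(12), E(50) → 62
combine 62, F(81) → 143
combine D(117), G(124) → 241
combine 143, C(180) → 323
combine B(187), 241 → 428
combine 323, 428 → 751
Huffman total = 62 + 143 + 241 + 323 + 428 + 751 = 1948 bits.
Saving = 2253 − 1948 = 305 bits.

305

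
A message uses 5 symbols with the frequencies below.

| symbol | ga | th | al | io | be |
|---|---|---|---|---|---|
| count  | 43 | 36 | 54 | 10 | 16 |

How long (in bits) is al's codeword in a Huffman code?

2

Build the tree from the bottom:
merge io(10) and be(16): 26
merge 26 and th(36): 62
merge ga(43) and al(54): 97
merge 62 and 97: 159
al's leaf is at depth 2, giving a 2-bit codeword.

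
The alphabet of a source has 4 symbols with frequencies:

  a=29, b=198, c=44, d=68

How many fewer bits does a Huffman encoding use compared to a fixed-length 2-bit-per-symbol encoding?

Fixed-length: 2 bits × 339 symbols = 678 bits.
Huffman merges:
merge a(29) and c(44): 73
merge d(68) and 73: 141
merge 141 and b(198): 339
Huffman total = 73 + 141 + 339 = 553 bits.
Saving = 678 − 553 = 125 bits.

125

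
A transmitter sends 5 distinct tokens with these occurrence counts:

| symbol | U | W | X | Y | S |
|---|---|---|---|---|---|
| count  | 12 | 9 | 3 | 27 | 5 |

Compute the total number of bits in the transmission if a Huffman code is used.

110

Merge the two smallest weights repeatedly:
X(3) + S(5) → 8
8 + W(9) → 17
U(12) + 17 → 29
Y(27) + 29 → 56
Total encoded bits = sum of merged weights = 8 + 17 + 29 + 56 = 110.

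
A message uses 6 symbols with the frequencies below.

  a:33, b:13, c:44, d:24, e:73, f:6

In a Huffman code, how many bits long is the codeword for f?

Repeatedly merge the two smallest:
combine f(6), b(13) → 19
combine 19, d(24) → 43
combine a(33), 43 → 76
combine c(44), e(73) → 117
combine 76, 117 → 193
The subtree containing f is merged 4 times, so code length = 4.

4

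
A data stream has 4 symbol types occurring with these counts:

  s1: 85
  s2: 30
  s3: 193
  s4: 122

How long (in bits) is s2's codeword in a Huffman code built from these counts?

Build the tree from the bottom:
combine s2(30), s1(85) → 115
combine 115, s4(122) → 237
combine s3(193), 237 → 430
The subtree containing s2 is merged 3 times, so code length = 3.

3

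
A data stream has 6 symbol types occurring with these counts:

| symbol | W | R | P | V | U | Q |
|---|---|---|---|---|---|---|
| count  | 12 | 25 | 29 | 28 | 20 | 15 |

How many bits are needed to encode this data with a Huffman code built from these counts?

330

Build the Huffman tree bottom-up:
merge W(12) and Q(15): 27
merge U(20) and R(25): 45
merge 27 and V(28): 55
merge P(29) and 45: 74
merge 55 and 74: 129
Each symbol's bit-cost is frequency × depth; summing gives 330 bits (equivalently 27 + 45 + 55 + 74 + 129).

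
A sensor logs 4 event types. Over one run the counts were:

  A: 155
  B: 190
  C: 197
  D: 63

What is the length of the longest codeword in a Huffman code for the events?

2

Merge the two lowest-weight nodes at each step:
combine D(63), A(155) → 218
combine B(190), C(197) → 387
combine 218, 387 → 605
The rarest symbols sit at the bottom; the longest codeword is 2 bits.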